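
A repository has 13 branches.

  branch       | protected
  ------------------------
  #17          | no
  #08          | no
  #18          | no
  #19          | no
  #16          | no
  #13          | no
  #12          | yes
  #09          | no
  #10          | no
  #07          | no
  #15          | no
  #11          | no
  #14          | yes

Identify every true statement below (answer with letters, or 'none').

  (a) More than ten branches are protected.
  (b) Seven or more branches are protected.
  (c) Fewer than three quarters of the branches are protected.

(c)

|A| = 13, |A ∩ B| = 2, |A ∖ B| = 11.
(a) |A ∩ B| > 10: fails.
(b) |A ∩ B| ≥ 7: fails.
(c) |A ∩ B| / |A| < 3/4: holds.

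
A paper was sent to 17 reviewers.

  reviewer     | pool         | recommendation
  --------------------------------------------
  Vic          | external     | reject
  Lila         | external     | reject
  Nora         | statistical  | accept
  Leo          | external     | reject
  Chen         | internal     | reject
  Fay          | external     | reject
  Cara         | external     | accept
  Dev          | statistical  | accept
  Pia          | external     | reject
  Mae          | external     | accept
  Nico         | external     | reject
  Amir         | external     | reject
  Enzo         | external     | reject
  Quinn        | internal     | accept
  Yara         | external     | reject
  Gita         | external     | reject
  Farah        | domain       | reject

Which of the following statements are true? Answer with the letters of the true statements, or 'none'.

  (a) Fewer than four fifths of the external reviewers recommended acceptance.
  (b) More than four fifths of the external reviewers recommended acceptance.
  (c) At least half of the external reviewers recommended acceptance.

|A| = 12, |A ∩ B| = 2, |A ∖ B| = 10.
(a) |A ∩ B| / |A| < 4/5: holds.
(b) |A ∩ B| / |A| > 4/5: fails.
(c) |A ∩ B| ≥ |A ∖ B|: fails.

(a)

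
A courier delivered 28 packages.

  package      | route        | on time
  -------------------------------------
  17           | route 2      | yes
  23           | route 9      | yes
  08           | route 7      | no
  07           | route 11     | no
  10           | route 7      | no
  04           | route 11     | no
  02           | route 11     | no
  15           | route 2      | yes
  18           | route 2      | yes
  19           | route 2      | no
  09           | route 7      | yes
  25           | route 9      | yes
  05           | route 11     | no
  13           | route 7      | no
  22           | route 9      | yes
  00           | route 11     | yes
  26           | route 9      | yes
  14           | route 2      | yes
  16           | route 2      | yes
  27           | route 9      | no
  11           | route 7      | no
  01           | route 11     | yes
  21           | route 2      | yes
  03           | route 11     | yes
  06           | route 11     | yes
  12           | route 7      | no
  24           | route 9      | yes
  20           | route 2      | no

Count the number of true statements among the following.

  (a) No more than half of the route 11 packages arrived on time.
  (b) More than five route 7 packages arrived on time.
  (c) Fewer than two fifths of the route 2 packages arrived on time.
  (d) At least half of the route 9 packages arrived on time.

(a) route 11: |A| = 8, |A ∩ B| = 4; needs |A ∩ B| ≤ |A ∖ B| — true.
(b) route 7: |A| = 6, |A ∩ B| = 1; needs |A ∩ B| > 5 — false.
(c) route 2: |A| = 8, |A ∩ B| = 6; needs |A ∩ B| / |A| < 2/5 — false.
(d) route 9: |A| = 6, |A ∩ B| = 5; needs |A ∩ B| ≥ |A ∖ B| — true.

2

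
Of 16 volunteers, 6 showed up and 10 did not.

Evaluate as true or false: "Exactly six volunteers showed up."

True

'Exactly six volunteers showed up' holds iff |A ∩ B| = 6.
|A| = 16, |A ∩ B| = 6, |A ∖ B| = 10.
|A ∩ B| = 6, so the statement is true.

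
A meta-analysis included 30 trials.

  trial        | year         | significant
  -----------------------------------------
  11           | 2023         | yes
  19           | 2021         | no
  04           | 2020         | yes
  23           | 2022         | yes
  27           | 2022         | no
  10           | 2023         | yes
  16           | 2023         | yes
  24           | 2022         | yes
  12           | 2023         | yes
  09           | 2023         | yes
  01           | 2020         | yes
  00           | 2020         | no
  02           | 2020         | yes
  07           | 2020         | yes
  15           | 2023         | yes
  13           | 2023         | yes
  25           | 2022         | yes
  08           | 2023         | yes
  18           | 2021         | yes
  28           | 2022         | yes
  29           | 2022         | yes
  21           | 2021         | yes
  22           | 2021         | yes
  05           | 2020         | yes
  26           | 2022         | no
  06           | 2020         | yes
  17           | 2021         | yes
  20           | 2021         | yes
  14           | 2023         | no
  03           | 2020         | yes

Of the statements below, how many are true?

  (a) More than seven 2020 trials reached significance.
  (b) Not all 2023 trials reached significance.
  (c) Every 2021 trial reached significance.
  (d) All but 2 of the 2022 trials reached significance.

(a) 2020: |A| = 8, |A ∩ B| = 7; needs |A ∩ B| > 7 — false.
(b) 2023: |A| = 9, |A ∩ B| = 8; needs A ⊄ B (|A ∖ B| ≥ 1) — true.
(c) 2021: |A| = 6, |A ∩ B| = 5; needs A ⊆ B, i.e. every element of A is in B (|A ∖ B| = 0) — false.
(d) 2022: |A| = 7, |A ∩ B| = 5; needs |A ∖ B| = 2 — true.

2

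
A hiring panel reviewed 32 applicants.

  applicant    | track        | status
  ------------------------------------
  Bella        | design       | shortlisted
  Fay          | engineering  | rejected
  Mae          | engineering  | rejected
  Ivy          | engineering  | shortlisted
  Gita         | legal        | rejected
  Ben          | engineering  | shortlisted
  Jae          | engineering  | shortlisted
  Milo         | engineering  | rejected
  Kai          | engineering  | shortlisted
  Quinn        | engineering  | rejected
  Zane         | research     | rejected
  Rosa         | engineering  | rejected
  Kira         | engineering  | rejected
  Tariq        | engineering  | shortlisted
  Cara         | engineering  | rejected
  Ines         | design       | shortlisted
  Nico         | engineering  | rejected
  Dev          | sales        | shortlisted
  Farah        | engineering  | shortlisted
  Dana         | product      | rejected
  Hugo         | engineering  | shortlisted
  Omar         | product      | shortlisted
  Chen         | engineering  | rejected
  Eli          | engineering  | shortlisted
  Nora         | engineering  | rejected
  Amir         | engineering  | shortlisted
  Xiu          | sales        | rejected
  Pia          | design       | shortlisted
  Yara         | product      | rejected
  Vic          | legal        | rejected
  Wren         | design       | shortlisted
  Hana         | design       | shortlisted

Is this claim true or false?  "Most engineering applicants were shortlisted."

False

The determiner here denotes the relation: |A ∩ B| > |A ∖ B|.
|A| = 19, |A ∩ B| = 9, |A ∖ B| = 10.
9 < 10, so the statement is false.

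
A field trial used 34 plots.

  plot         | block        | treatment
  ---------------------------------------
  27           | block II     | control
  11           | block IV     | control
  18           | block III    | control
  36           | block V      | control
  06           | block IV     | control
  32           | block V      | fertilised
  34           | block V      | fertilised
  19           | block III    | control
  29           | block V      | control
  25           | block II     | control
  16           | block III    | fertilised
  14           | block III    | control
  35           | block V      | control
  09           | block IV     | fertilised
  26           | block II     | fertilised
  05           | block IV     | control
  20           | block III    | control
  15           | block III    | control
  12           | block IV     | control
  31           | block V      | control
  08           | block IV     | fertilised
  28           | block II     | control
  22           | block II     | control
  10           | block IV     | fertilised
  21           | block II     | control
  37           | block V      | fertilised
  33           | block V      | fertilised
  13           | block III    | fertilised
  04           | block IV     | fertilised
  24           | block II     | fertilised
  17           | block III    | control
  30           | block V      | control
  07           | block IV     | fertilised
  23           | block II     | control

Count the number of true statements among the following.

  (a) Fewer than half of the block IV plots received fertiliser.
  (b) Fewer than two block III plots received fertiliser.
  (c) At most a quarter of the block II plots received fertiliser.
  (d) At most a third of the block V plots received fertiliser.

(a) block IV: |A| = 9, |A ∩ B| = 5; needs |A ∩ B| < |A ∖ B| — false.
(b) block III: |A| = 8, |A ∩ B| = 2; needs |A ∩ B| < 2 — false.
(c) block II: |A| = 8, |A ∩ B| = 2; needs |A ∩ B| / |A| ≤ 1/4 — true.
(d) block V: |A| = 9, |A ∩ B| = 4; needs |A ∩ B| / |A| ≤ 1/3 — false.

1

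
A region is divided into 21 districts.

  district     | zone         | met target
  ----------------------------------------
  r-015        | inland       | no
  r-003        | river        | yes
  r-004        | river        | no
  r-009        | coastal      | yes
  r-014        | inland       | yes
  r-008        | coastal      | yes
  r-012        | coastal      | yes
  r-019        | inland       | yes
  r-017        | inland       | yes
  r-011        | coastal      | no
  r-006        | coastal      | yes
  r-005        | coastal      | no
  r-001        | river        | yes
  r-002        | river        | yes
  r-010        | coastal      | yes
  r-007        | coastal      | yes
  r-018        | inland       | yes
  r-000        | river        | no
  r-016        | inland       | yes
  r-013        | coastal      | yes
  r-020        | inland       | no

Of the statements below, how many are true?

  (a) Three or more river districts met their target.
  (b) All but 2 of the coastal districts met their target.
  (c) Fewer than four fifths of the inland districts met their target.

3

(a) river: |A| = 5, |A ∩ B| = 3; needs |A ∩ B| ≥ 3 — true.
(b) coastal: |A| = 9, |A ∩ B| = 7; needs |A ∖ B| = 2 — true.
(c) inland: |A| = 7, |A ∩ B| = 5; needs |A ∩ B| / |A| < 4/5 — true.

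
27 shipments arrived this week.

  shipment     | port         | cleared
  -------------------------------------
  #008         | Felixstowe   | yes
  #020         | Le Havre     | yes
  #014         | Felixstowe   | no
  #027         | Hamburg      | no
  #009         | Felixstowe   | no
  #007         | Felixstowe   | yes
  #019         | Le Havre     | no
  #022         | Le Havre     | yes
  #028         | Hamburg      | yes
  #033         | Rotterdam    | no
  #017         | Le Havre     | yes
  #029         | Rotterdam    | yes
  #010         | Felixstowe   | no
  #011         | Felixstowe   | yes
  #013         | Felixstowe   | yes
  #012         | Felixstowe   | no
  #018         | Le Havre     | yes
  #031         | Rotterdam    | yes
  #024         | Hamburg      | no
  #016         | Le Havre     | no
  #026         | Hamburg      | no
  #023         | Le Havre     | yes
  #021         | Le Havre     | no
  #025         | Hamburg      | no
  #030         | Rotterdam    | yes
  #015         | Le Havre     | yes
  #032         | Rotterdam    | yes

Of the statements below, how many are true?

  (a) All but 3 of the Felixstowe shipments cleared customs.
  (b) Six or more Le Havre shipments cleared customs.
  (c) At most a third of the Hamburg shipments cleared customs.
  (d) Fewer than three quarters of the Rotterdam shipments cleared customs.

2

(a) Felixstowe: |A| = 8, |A ∩ B| = 4; needs |A ∖ B| = 3 — false.
(b) Le Havre: |A| = 9, |A ∩ B| = 6; needs |A ∩ B| ≥ 6 — true.
(c) Hamburg: |A| = 5, |A ∩ B| = 1; needs |A ∩ B| / |A| ≤ 1/3 — true.
(d) Rotterdam: |A| = 5, |A ∩ B| = 4; needs |A ∩ B| / |A| < 3/4 — false.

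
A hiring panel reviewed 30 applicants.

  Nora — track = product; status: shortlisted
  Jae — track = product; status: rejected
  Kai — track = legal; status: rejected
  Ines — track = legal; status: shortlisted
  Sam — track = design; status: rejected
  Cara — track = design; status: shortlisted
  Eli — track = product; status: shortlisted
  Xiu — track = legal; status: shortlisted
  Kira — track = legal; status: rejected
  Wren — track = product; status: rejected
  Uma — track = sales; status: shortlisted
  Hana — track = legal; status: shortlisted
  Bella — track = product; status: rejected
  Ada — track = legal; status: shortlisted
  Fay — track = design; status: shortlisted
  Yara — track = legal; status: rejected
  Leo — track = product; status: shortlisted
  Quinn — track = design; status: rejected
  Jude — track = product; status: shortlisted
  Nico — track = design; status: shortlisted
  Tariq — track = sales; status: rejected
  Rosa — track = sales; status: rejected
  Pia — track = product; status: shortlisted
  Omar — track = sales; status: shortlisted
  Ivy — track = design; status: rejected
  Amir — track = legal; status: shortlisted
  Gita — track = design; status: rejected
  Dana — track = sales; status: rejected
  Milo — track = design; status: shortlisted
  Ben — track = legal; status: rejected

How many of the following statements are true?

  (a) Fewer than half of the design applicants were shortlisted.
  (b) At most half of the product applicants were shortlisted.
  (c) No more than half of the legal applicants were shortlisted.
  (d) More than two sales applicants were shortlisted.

(a) design: |A| = 8, |A ∩ B| = 4; needs |A ∩ B| < |A ∖ B| — false.
(b) product: |A| = 8, |A ∩ B| = 5; needs |A ∩ B| ≤ |A ∖ B| — false.
(c) legal: |A| = 9, |A ∩ B| = 5; needs |A ∩ B| ≤ |A ∖ B| — false.
(d) sales: |A| = 5, |A ∩ B| = 2; needs |A ∩ B| > 2 — false.

0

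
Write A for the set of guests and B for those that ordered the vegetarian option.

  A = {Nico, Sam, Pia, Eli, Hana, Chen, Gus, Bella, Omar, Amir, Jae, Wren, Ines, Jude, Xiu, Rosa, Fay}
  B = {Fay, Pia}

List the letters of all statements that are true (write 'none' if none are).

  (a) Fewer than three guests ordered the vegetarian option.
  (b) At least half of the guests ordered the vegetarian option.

(a)

|A| = 17, |A ∩ B| = 2, |A ∖ B| = 15.
(a) |A ∩ B| < 3: holds.
(b) |A ∩ B| ≥ |A ∖ B|: fails.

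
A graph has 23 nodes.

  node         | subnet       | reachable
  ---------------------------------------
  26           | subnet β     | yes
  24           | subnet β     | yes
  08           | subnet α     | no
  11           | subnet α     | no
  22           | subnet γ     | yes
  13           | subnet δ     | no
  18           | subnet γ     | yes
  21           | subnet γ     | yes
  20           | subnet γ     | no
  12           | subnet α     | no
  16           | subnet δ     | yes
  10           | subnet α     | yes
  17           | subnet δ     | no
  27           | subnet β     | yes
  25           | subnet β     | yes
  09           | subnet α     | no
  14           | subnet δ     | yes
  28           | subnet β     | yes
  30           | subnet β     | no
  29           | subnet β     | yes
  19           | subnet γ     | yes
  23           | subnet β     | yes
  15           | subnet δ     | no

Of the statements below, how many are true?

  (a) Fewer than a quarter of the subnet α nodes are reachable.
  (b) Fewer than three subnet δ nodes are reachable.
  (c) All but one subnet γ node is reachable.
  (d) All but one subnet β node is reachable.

(a) subnet α: |A| = 5, |A ∩ B| = 1; needs |A ∩ B| / |A| < 1/4 — true.
(b) subnet δ: |A| = 5, |A ∩ B| = 2; needs |A ∩ B| < 3 — true.
(c) subnet γ: |A| = 5, |A ∩ B| = 4; needs |A ∖ B| = 1 — true.
(d) subnet β: |A| = 8, |A ∩ B| = 7; needs |A ∖ B| = 1 — true.

4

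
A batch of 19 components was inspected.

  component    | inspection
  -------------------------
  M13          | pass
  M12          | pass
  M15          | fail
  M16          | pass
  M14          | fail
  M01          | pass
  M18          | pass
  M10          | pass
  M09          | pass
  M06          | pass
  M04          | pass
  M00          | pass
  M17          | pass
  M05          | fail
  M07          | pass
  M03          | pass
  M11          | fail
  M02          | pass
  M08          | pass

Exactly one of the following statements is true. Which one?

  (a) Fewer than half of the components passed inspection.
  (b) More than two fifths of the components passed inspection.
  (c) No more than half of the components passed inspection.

(b)

|A| = 19, |A ∩ B| = 15, |A ∖ B| = 4.
(a) requires |A ∩ B| < |A ∖ B|: false.
(b) requires |A ∩ B| / |A| > 2/5: true.
(c) requires |A ∩ B| ≤ |A ∖ B|: false.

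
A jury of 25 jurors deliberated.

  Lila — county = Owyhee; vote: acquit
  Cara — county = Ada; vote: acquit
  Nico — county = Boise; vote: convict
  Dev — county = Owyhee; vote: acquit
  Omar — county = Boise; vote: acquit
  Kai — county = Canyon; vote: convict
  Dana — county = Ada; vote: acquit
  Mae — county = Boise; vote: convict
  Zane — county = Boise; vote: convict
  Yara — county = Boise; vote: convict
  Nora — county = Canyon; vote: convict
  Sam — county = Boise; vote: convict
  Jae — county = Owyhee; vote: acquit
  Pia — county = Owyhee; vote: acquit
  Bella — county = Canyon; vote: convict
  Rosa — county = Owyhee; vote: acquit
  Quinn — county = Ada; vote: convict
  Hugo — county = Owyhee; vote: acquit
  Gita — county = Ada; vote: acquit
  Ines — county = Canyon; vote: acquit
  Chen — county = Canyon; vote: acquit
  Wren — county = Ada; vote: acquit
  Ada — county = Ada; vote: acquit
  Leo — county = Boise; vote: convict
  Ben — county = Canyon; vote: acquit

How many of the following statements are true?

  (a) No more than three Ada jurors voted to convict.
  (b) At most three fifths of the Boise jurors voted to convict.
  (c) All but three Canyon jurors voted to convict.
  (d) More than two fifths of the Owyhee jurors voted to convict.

(a) Ada: |A| = 6, |A ∩ B| = 1; needs |A ∩ B| ≤ 3 — true.
(b) Boise: |A| = 7, |A ∩ B| = 6; needs |A ∩ B| / |A| ≤ 3/5 — false.
(c) Canyon: |A| = 6, |A ∩ B| = 3; needs |A ∖ B| = 3 — true.
(d) Owyhee: |A| = 6, |A ∩ B| = 0; needs |A ∩ B| / |A| > 2/5 — false.

2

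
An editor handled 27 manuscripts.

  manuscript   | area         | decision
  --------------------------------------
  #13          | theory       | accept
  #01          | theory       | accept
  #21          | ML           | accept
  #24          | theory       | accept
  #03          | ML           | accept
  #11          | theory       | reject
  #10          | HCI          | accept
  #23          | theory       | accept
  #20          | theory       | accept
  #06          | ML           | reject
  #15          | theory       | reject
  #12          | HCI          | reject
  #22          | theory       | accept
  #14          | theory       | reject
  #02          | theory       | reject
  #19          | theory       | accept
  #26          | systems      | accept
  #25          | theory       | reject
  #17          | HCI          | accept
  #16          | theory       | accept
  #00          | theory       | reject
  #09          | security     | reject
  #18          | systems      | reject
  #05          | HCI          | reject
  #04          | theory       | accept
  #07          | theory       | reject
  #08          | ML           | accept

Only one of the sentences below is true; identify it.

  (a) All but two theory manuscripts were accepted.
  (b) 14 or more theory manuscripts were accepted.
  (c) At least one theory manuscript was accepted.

(c)

|A| = 16, |A ∩ B| = 9, |A ∖ B| = 7.
(a) requires |A ∖ B| = 2: false.
(b) requires |A ∩ B| ≥ 14: false.
(c) requires A ∩ B ≠ ∅ (|A ∩ B| ≥ 1): true.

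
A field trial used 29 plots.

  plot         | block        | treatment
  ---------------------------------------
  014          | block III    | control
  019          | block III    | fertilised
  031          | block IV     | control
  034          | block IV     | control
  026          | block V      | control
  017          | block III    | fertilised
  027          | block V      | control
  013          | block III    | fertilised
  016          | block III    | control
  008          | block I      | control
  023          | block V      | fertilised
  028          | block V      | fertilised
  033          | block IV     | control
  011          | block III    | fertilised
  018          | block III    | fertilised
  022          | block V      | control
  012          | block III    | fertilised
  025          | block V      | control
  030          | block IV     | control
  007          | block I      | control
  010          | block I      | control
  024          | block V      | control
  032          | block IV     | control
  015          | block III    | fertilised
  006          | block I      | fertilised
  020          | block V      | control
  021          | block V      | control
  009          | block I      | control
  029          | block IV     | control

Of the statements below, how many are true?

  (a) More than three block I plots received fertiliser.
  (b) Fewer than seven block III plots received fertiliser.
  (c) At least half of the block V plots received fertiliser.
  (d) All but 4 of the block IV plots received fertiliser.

0

(a) block I: |A| = 5, |A ∩ B| = 1; needs |A ∩ B| > 3 — false.
(b) block III: |A| = 9, |A ∩ B| = 7; needs |A ∩ B| < 7 — false.
(c) block V: |A| = 9, |A ∩ B| = 2; needs |A ∩ B| ≥ |A ∖ B| — false.
(d) block IV: |A| = 6, |A ∩ B| = 0; needs |A ∖ B| = 4 — false.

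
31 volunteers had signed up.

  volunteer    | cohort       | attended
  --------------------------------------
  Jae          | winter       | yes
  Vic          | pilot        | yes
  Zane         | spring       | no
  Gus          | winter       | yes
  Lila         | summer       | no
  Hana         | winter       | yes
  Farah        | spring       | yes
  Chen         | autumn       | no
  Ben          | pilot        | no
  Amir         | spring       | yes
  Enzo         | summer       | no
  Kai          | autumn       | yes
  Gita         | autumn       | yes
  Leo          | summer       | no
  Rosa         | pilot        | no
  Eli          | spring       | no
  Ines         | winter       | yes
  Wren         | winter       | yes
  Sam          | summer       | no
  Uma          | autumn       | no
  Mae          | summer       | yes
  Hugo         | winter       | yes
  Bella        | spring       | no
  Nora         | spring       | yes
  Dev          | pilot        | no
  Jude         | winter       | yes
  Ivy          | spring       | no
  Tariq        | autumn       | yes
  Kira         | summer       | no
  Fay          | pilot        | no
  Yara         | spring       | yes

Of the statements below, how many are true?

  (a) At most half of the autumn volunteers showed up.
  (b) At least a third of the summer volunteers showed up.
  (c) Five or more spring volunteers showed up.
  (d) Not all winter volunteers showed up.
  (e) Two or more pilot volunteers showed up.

0

(a) autumn: |A| = 5, |A ∩ B| = 3; needs |A ∩ B| ≤ |A ∖ B| — false.
(b) summer: |A| = 6, |A ∩ B| = 1; needs |A ∩ B| / |A| ≥ 1/3 — false.
(c) spring: |A| = 8, |A ∩ B| = 4; needs |A ∩ B| ≥ 5 — false.
(d) winter: |A| = 7, |A ∩ B| = 7; needs A ⊄ B (|A ∖ B| ≥ 1) — false.
(e) pilot: |A| = 5, |A ∩ B| = 1; needs |A ∩ B| ≥ 2 — false.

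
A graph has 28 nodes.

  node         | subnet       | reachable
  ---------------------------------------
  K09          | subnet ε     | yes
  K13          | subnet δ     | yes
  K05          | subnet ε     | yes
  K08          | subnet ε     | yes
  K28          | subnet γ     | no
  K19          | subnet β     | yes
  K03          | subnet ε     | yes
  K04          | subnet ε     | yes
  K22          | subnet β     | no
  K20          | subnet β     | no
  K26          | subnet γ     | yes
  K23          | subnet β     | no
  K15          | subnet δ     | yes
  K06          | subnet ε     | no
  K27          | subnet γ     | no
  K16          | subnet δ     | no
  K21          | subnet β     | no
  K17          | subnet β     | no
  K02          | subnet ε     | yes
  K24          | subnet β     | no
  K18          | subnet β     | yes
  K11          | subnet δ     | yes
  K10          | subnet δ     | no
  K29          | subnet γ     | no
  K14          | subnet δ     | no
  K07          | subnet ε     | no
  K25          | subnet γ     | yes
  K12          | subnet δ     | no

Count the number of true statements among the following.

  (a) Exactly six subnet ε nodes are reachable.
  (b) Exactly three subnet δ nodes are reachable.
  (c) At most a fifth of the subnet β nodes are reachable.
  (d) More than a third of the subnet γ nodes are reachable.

(a) subnet ε: |A| = 8, |A ∩ B| = 6; needs |A ∩ B| = 6 — true.
(b) subnet δ: |A| = 7, |A ∩ B| = 3; needs |A ∩ B| = 3 — true.
(c) subnet β: |A| = 8, |A ∩ B| = 2; needs |A ∩ B| / |A| ≤ 1/5 — false.
(d) subnet γ: |A| = 5, |A ∩ B| = 2; needs |A ∩ B| / |A| > 1/3 — true.

3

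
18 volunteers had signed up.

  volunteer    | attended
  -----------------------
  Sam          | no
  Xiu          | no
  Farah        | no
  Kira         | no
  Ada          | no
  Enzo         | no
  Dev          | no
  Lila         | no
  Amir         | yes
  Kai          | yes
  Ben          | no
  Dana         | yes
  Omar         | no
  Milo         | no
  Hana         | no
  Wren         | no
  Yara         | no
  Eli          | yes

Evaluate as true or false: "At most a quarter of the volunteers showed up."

Truth condition: |A ∩ B| / |A| ≤ 1/4.
|A| = 18, |A ∩ B| = 4, |A ∖ B| = 14.
|A ∩ B|/|A| = 4/18, so the statement is true.

True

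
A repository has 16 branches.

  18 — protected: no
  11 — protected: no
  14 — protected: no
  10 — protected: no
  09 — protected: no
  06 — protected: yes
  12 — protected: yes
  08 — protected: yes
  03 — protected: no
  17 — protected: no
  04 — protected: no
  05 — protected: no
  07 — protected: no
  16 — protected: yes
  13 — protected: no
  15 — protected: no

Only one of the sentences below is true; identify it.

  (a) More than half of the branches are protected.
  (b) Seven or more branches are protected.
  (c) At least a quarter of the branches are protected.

(c)

|A| = 16, |A ∩ B| = 4, |A ∖ B| = 12.
(a) requires |A ∩ B| > |A ∖ B|: false.
(b) requires |A ∩ B| ≥ 7: false.
(c) requires |A ∩ B| / |A| ≥ 1/4: true.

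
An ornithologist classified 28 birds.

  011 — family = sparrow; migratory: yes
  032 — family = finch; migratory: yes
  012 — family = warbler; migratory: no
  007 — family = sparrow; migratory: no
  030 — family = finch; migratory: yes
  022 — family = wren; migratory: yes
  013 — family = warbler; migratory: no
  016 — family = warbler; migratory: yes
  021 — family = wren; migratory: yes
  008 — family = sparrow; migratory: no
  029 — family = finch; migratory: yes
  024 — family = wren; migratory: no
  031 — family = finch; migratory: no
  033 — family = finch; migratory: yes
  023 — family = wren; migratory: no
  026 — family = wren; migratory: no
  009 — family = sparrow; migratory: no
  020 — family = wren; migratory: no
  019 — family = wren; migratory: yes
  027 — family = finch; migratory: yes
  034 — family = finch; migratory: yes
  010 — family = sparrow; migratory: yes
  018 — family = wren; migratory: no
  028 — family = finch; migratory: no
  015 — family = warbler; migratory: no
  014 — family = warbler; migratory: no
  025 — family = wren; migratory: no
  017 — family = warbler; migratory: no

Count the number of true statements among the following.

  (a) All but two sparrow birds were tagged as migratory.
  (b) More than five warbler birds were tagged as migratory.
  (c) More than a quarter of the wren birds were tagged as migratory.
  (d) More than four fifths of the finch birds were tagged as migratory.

(a) sparrow: |A| = 5, |A ∩ B| = 2; needs |A ∖ B| = 2 — false.
(b) warbler: |A| = 6, |A ∩ B| = 1; needs |A ∩ B| > 5 — false.
(c) wren: |A| = 9, |A ∩ B| = 3; needs |A ∩ B| / |A| > 1/4 — true.
(d) finch: |A| = 8, |A ∩ B| = 6; needs |A ∩ B| / |A| > 4/5 — false.

1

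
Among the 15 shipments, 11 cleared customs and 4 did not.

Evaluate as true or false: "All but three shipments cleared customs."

False

The determiner here denotes the relation: |A ∖ B| = 3.
|A| = 15, |A ∩ B| = 11, |A ∖ B| = 4.
|A ∖ B| = 4, so the statement is false.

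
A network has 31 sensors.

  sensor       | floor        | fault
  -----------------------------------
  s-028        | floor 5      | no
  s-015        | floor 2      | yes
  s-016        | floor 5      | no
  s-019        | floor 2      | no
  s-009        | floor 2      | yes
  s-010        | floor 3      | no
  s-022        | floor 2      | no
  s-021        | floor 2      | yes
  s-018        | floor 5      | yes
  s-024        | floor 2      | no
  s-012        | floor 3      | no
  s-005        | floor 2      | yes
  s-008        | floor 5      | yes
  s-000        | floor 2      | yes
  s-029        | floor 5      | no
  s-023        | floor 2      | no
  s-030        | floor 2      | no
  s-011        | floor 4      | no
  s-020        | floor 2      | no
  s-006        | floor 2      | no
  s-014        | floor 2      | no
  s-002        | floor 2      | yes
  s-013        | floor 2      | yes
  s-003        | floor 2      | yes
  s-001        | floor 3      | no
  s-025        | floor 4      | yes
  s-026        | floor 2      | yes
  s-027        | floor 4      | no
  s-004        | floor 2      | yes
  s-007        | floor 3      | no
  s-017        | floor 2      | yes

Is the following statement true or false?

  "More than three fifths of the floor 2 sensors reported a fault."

False

Truth condition: |A ∩ B| / |A| > 3/5.
|A| = 19, |A ∩ B| = 11, |A ∖ B| = 8.
|A ∩ B|/|A| = 11/19, so the statement is false.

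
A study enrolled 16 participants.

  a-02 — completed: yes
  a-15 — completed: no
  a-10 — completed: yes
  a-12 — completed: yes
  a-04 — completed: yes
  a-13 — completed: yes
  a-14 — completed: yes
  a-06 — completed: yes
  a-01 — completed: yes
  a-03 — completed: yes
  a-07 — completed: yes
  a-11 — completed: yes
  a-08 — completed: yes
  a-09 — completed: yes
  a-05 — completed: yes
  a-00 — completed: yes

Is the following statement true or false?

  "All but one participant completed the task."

True

The determiner here denotes the relation: |A ∖ B| = 1.
|A| = 16, |A ∩ B| = 15, |A ∖ B| = 1.
|A ∖ B| = 1, so the statement is true.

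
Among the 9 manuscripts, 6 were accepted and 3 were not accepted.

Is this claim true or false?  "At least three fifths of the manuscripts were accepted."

True

'At least three fifths of the manuscripts were accepted' holds iff |A ∩ B| / |A| ≥ 3/5.
|A| = 9, |A ∩ B| = 6, |A ∖ B| = 3.
|A ∩ B|/|A| = 6/9, so the statement is true.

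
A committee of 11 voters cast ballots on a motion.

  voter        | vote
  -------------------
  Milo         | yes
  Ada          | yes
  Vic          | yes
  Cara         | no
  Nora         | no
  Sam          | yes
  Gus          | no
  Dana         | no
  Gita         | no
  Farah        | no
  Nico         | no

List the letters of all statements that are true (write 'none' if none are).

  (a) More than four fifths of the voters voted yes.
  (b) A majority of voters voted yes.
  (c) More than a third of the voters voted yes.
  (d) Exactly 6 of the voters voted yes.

|A| = 11, |A ∩ B| = 4, |A ∖ B| = 7.
(a) |A ∩ B| / |A| > 4/5: fails.
(b) |A ∩ B| > |A ∖ B|: fails.
(c) |A ∩ B| / |A| > 1/3: holds.
(d) |A ∩ B| = 6: fails.

(c)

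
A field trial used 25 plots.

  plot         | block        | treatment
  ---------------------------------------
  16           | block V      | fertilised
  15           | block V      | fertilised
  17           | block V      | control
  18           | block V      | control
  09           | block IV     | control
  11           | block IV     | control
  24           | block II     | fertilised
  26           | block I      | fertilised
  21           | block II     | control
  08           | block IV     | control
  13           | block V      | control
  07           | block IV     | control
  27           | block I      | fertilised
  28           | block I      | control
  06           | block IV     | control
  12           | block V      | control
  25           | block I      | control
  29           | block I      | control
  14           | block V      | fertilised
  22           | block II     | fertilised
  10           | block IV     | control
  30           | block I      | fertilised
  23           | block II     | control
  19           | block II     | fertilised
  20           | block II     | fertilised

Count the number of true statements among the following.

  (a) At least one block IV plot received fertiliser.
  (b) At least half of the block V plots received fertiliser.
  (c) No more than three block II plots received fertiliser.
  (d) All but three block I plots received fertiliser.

(a) block IV: |A| = 6, |A ∩ B| = 0; needs A ∩ B ≠ ∅ (|A ∩ B| ≥ 1) — false.
(b) block V: |A| = 7, |A ∩ B| = 3; needs |A ∩ B| ≥ |A ∖ B| — false.
(c) block II: |A| = 6, |A ∩ B| = 4; needs |A ∩ B| ≤ 3 — false.
(d) block I: |A| = 6, |A ∩ B| = 3; needs |A ∖ B| = 3 — true.

1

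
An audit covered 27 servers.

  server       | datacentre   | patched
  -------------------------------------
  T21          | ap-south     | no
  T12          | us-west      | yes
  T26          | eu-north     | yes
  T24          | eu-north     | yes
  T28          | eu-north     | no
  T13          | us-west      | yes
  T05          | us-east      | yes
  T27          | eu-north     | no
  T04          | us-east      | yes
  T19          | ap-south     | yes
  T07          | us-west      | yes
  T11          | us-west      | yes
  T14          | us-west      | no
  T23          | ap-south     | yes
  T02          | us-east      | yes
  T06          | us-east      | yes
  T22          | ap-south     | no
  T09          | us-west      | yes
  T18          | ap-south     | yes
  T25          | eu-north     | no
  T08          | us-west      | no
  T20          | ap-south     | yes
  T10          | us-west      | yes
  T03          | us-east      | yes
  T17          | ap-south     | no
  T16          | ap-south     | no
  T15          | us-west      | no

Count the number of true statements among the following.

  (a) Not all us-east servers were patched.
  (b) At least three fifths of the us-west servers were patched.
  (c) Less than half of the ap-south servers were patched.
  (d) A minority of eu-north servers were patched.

2

(a) us-east: |A| = 5, |A ∩ B| = 5; needs A ⊄ B (|A ∖ B| ≥ 1) — false.
(b) us-west: |A| = 9, |A ∩ B| = 6; needs |A ∩ B| / |A| ≥ 3/5 — true.
(c) ap-south: |A| = 8, |A ∩ B| = 4; needs |A ∩ B| < |A ∖ B| — false.
(d) eu-north: |A| = 5, |A ∩ B| = 2; needs |A ∩ B| < |A ∖ B| — true.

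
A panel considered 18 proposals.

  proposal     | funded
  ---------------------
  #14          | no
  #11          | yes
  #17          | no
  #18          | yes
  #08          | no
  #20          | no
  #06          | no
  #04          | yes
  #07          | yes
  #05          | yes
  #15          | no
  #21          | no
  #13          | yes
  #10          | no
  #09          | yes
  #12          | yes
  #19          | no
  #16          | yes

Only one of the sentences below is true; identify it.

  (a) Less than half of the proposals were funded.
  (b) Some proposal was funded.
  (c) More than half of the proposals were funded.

(b)

|A| = 18, |A ∩ B| = 9, |A ∖ B| = 9.
(a) requires |A ∩ B| < |A ∖ B|: false.
(b) requires A ∩ B ≠ ∅ (|A ∩ B| ≥ 1): true.
(c) requires |A ∩ B| > |A ∖ B|: false.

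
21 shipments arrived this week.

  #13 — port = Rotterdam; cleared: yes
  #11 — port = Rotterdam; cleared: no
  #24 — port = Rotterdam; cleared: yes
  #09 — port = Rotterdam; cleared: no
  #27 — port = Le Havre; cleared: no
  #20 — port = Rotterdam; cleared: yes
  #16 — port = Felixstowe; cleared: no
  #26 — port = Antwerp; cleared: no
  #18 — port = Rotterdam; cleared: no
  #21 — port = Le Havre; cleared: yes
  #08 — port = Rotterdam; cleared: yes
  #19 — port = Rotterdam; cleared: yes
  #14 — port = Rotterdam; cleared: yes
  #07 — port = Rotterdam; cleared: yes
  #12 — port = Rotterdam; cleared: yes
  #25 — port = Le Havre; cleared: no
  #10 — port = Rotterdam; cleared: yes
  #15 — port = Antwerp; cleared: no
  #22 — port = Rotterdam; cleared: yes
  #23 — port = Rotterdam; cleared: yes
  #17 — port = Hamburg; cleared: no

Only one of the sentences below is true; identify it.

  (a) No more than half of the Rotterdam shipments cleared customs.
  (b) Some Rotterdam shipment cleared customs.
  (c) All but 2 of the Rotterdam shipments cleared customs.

|A| = 14, |A ∩ B| = 11, |A ∖ B| = 3.
(a) requires |A ∩ B| ≤ |A ∖ B|: false.
(b) requires A ∩ B ≠ ∅ (|A ∩ B| ≥ 1): true.
(c) requires |A ∖ B| = 2: false.

(b)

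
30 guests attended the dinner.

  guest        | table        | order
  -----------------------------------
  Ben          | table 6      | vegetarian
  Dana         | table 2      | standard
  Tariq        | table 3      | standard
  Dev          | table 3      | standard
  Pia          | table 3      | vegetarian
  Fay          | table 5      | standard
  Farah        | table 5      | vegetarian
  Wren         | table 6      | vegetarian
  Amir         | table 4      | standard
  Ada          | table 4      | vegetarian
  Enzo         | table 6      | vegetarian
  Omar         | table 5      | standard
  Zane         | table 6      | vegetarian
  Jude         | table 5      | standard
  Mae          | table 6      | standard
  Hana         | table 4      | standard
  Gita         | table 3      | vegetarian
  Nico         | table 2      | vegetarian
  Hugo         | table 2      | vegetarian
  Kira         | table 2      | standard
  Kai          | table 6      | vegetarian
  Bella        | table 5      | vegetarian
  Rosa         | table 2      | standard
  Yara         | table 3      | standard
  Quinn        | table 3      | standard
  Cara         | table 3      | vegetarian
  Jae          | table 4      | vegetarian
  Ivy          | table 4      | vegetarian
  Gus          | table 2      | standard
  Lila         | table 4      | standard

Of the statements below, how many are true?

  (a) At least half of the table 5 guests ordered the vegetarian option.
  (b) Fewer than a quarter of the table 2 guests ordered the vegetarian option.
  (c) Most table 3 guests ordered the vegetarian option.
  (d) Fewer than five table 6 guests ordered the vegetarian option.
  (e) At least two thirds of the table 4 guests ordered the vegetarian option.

(a) table 5: |A| = 5, |A ∩ B| = 2; needs |A ∩ B| ≥ |A ∖ B| — false.
(b) table 2: |A| = 6, |A ∩ B| = 2; needs |A ∩ B| / |A| < 1/4 — false.
(c) table 3: |A| = 7, |A ∩ B| = 3; needs |A ∩ B| > |A ∖ B| — false.
(d) table 6: |A| = 6, |A ∩ B| = 5; needs |A ∩ B| < 5 — false.
(e) table 4: |A| = 6, |A ∩ B| = 3; needs |A ∩ B| / |A| ≥ 2/3 — false.

0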